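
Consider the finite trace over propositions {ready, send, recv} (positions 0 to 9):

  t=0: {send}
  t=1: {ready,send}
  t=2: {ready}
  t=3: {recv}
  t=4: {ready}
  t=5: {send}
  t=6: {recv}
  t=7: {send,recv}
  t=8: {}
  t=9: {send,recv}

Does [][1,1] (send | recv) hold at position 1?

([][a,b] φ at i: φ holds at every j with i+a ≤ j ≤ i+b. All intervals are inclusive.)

No

Check (send | recv) at every j in [2,2]:
  j=2: false
Fails at j=2 → formula fails.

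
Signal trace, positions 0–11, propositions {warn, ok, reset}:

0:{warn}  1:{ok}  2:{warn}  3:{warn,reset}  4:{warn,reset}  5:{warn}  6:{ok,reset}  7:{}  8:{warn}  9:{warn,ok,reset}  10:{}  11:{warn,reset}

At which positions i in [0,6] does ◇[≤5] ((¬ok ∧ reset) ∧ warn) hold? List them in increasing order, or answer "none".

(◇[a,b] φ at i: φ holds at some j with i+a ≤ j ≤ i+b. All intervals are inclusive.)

Evaluate at each i in [0,6]:
  i=0: ✓ (witness j=3)
  i=1: ✓ (witness j=3)
  i=2: ✓ (witness j=3)
  i=3: ✓ (witness j=3)
  i=4: ✓ (witness j=4)
  i=5: ✗ (none in [5,10])
  i=6: ✓ (witness j=11)

0, 1, 2, 3, 4, 6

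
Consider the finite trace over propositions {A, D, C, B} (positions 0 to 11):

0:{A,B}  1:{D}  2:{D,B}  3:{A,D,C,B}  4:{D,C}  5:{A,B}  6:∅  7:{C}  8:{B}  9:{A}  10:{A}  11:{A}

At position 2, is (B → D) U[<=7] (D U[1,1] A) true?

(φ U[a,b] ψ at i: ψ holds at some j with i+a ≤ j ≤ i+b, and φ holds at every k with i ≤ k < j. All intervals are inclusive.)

Need some j in [2,9] with (D U[1,1] A), and (B → D) at every k in [2,j-1].
  j=2: (D U[1,1] A) holds; no prefix to check → satisfied.

Holds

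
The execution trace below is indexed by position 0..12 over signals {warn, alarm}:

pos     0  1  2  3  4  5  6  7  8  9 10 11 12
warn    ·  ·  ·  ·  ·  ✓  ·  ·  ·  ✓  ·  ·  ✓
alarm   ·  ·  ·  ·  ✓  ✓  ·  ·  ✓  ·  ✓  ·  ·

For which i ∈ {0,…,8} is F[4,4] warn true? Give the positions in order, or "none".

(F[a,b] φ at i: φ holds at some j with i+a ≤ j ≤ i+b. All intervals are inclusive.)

Evaluate at each i in [0,8]:
  i=0: ✗ (none in [4,4])
  i=1: ✓ (witness j=5)
  i=2: ✗ (none in [6,6])
  i=3: ✗ (none in [7,7])
  i=4: ✗ (none in [8,8])
  i=5: ✓ (witness j=9)
  i=6: ✗ (none in [10,10])
  i=7: ✗ (none in [11,11])
  i=8: ✓ (witness j=12)

1, 5, 8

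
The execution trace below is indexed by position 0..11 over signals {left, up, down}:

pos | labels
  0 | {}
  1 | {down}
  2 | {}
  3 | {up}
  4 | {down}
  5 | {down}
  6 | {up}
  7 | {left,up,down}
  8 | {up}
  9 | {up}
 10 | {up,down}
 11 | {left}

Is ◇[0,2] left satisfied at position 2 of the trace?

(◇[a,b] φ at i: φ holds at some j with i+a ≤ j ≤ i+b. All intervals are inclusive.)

Does not hold

Check left at each j in [2,4]:
  j=2: false
  j=3: false
  j=4: false
No position in the window satisfies it → formula fails.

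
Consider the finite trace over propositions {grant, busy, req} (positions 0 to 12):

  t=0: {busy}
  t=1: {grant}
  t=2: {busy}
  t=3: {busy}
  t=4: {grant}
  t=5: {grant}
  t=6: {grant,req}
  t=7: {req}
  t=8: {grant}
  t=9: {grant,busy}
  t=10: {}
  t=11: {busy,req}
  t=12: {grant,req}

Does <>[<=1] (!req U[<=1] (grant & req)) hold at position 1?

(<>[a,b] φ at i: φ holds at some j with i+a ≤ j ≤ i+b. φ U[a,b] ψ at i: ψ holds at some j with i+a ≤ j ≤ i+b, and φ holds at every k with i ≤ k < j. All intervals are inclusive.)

Check (!req U[<=1] (grant & req)) at each j in [1,2]:
  j=1: fails
  j=2: fails
No position in the window satisfies it → formula fails.

No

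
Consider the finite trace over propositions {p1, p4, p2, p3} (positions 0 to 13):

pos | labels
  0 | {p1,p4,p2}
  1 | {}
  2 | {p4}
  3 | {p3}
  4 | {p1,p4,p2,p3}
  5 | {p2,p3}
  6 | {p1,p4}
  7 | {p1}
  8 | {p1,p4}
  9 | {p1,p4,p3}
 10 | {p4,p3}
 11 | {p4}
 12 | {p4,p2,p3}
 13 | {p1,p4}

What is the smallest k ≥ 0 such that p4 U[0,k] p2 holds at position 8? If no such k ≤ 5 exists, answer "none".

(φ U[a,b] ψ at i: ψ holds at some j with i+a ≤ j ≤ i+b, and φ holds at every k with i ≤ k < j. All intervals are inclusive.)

4

Need earliest j ≥ 8 with p2, and p4 at every k in [8,j-1].
  j=8: rhs fails.
  j=9: rhs fails.
  j=10: rhs fails.
  j=11: rhs fails.
  j=12: rhs holds; lhs holds on [8,11]. k = 4.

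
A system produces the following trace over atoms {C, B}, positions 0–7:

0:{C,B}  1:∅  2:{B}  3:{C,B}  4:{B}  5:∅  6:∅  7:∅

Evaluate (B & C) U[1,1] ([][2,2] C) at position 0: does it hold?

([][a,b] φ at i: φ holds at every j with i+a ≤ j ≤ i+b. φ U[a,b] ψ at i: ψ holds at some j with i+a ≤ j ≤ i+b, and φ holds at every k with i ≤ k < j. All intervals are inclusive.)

Need some j in [1,1] with [][2,2] C, and (B & C) at every k in [0,j-1].
  j=1: [][2,2] C holds; (B & C) holds at every k in [0,0] → satisfied.

Holds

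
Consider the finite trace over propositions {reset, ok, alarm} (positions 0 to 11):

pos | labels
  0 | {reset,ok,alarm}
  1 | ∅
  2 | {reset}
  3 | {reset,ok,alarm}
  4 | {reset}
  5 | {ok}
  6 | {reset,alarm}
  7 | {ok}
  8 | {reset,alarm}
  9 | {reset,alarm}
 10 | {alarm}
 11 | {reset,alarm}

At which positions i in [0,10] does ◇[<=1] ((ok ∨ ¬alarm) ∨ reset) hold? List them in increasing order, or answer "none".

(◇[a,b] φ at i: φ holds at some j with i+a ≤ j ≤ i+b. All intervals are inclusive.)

Evaluate at each i in [0,10]:
  i=0: ✓ (witness j=0)
  i=1: ✓ (witness j=1)
  i=2: ✓ (witness j=2)
  i=3: ✓ (witness j=3)
  i=4: ✓ (witness j=4)
  i=5: ✓ (witness j=5)
  i=6: ✓ (witness j=6)
  i=7: ✓ (witness j=7)
  i=8: ✓ (witness j=8)
  i=9: ✓ (witness j=9)
  i=10: ✓ (witness j=11)

0, 1, 2, 3, 4, 5, 6, 7, 8, 9, 10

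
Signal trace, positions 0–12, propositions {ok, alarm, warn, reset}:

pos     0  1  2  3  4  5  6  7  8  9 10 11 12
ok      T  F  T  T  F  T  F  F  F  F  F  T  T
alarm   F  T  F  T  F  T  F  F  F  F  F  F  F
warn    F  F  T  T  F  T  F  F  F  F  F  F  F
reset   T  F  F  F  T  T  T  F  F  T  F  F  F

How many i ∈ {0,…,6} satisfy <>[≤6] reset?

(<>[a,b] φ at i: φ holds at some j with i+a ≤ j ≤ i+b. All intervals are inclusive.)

7

Evaluate at each i in [0,6]:
  i=0: ✓ (witness j=0)
  i=1: ✓ (witness j=4)
  i=2: ✓ (witness j=4)
  i=3: ✓ (witness j=4)
  i=4: ✓ (witness j=4)
  i=5: ✓ (witness j=5)
  i=6: ✓ (witness j=6)
Positions where it holds: {0, 1, 2, 3, 4, 5, 6} → 7.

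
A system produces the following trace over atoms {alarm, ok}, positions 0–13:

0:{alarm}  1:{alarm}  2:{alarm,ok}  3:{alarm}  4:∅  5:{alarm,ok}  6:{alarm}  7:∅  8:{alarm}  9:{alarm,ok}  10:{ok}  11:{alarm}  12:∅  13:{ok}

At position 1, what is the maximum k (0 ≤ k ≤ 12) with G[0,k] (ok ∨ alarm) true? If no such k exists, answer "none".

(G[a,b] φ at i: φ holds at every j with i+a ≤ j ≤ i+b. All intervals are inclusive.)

2

(ok ∨ alarm) must hold from j=1 onward; find where it first fails.
  j=1: holds
  j=2: holds
  j=3: holds
  j=4: fails
Holds on [1,3], so largest k = 2.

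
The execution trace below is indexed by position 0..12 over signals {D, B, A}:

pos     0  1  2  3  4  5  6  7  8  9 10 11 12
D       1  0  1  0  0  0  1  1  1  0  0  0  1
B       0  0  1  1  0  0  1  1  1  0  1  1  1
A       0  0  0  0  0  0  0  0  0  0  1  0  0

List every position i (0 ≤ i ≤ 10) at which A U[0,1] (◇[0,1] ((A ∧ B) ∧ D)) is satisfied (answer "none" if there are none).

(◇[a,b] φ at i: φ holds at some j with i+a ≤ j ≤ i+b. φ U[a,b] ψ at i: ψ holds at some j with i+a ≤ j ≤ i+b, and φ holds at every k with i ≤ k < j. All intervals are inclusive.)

Evaluate at each i in [0,10]:
  i=0: ✗ (no rhs in [0,1])
  i=1: ✗ (no rhs in [1,2])
  i=2: ✗ (no rhs in [2,3])
  i=3: ✗ (no rhs in [3,4])
  i=4: ✗ (no rhs in [4,5])
  i=5: ✗ (no rhs in [5,6])
  i=6: ✗ (no rhs in [6,7])
  i=7: ✗ (no rhs in [7,8])
  i=8: ✗ (no rhs in [8,9])
  i=9: ✗ (no rhs in [9,10])
  i=10: ✗ (no rhs in [10,11])

none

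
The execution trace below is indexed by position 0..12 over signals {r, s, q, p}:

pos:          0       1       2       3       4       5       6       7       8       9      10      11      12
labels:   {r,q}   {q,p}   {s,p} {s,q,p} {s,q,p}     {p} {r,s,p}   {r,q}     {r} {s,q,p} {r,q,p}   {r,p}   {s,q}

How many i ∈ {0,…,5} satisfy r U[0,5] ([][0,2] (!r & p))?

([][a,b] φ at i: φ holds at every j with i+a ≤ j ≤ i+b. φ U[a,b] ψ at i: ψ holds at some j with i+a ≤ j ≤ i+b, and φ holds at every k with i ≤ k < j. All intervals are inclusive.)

Evaluate at each i in [0,5]:
  i=0: ✓ (rhs at j=1; lhs holds on [0,0])
  i=1: ✓ (rhs at j=1)
  i=2: ✓ (rhs at j=2)
  i=3: ✓ (rhs at j=3)
  i=4: ✗ (no rhs in [4,9])
  i=5: ✗ (no rhs in [5,10])
Positions where it holds: {0, 1, 2, 3} → 4.

4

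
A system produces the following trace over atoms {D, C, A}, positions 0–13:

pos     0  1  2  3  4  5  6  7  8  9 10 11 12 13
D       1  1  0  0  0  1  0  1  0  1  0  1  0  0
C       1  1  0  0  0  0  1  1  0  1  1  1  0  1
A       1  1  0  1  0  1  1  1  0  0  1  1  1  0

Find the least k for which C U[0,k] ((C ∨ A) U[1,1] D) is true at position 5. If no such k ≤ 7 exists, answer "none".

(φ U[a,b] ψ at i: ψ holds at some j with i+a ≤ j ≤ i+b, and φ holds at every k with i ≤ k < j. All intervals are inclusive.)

none

Need earliest j ≥ 5 with ((C ∨ A) U[1,1] D), and C at every k in [5,j-1].
  j=5: rhs fails.
  j=6: rhs holds but lhs fails at k=5.
  j=7: rhs fails.
  j=8: rhs fails.
  j=9: rhs fails.
  j=10: rhs holds but lhs fails at k=5.
  j=11: rhs fails.
  j=12: rhs fails.
No witness within the range → none.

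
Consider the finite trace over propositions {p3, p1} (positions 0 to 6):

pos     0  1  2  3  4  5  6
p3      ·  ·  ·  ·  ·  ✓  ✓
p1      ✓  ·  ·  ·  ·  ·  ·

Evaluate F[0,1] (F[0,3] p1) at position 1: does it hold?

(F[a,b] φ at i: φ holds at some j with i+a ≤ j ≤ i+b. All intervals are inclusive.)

Check F[0,3] p1 at each j in [1,2]:
  j=1: fails (none in [1,4])
  j=2: fails (none in [2,5])
No position in the window satisfies it → formula fails.

No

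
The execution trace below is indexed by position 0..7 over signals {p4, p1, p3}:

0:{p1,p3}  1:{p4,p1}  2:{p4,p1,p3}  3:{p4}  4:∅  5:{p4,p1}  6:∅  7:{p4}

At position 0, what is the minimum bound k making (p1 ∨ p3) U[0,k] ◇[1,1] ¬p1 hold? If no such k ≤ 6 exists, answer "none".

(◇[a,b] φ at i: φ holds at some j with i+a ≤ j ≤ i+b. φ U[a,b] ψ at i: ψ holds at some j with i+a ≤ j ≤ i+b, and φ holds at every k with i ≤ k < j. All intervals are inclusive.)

2

Need earliest j ≥ 0 with ◇[1,1] ¬p1, and (p1 ∨ p3) at every k in [0,j-1].
  j=0: rhs fails.
  j=1: rhs fails.
  j=2: rhs holds; lhs holds on [0,1]. k = 2.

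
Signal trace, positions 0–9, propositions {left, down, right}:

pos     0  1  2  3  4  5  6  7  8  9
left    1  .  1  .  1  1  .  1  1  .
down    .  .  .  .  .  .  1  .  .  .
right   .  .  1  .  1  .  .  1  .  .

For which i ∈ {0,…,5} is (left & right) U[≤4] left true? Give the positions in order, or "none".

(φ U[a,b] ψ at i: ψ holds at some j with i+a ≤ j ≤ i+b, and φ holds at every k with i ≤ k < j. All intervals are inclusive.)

0, 2, 4, 5

Evaluate at each i in [0,5]:
  i=0: ✓ (rhs at j=0)
  i=1: ✗ (lhs fails at k=1 before rhs at j=2)
  i=2: ✓ (rhs at j=2)
  i=3: ✗ (lhs fails at k=3 before rhs at j=4)
  i=4: ✓ (rhs at j=4)
  i=5: ✓ (rhs at j=5)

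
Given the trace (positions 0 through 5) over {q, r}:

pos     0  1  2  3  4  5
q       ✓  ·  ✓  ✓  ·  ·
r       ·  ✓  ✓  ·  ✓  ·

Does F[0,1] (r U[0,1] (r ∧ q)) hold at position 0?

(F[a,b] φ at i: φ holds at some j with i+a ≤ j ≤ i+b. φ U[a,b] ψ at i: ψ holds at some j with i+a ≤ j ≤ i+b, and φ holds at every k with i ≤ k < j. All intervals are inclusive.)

Holds

Check (r U[0,1] (r ∧ q)) at each j in [0,1]:
  j=0: fails
  j=1: holds
Found at j=1 → formula holds.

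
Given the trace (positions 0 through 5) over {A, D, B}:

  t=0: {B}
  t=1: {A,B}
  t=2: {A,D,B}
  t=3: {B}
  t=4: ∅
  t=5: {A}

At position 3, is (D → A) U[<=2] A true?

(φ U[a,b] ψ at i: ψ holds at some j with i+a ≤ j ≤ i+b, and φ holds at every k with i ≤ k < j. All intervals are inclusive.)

True

Need some j in [3,5] with A, and (D → A) at every k in [3,j-1].
  j=3: A false.
  j=4: A false.
  j=5: A holds; (D → A) holds at every k in [3,4] → satisfied.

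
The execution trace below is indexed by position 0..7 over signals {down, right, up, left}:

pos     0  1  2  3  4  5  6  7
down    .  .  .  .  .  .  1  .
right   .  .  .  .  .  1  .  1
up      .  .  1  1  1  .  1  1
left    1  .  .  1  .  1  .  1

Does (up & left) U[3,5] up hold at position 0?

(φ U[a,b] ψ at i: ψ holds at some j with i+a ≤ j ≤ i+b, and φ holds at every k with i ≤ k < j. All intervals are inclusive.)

Need some j in [3,5] with up, and (up & left) at every k in [0,j-1].
  j=3: up holds, but (up & left) fails at k=0 → not this j.
  j=4: up holds, but (up & left) fails at k=0 → not this j.
  j=5: up false.
No j in the window works → until fails.

False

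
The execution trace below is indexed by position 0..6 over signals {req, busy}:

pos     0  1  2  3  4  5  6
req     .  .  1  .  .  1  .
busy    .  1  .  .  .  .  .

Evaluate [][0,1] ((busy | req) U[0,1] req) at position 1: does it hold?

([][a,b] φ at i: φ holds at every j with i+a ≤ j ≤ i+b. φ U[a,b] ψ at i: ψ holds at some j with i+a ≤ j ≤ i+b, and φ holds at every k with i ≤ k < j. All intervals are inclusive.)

Check ((busy | req) U[0,1] req) at every j in [1,2]:
  j=1: holds
  j=2: holds
All positions satisfy it → formula holds.

True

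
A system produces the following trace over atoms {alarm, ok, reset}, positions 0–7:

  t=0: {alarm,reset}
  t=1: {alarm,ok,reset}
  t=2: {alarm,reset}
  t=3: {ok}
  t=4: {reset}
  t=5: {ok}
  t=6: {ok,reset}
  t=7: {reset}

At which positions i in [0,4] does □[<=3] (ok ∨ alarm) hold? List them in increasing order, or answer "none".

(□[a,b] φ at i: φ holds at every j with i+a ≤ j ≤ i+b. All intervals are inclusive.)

Evaluate at each i in [0,4]:
  i=0: ✓ (all of [0,3])
  i=1: ✗ (fails at j=4)
  i=2: ✗ (fails at j=4)
  i=3: ✗ (fails at j=4)
  i=4: ✗ (fails at j=4)

0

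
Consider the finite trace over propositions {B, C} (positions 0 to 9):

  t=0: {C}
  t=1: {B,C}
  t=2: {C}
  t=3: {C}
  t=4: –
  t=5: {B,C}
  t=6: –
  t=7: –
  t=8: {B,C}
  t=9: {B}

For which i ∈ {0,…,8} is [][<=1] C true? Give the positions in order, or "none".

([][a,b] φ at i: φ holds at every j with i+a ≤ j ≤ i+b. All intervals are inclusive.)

0, 1, 2

Evaluate at each i in [0,8]:
  i=0: ✓ (all of [0,1])
  i=1: ✓ (all of [1,2])
  i=2: ✓ (all of [2,3])
  i=3: ✗ (fails at j=4)
  i=4: ✗ (fails at j=4)
  i=5: ✗ (fails at j=6)
  i=6: ✗ (fails at j=6)
  i=7: ✗ (fails at j=7)
  i=8: ✗ (fails at j=9)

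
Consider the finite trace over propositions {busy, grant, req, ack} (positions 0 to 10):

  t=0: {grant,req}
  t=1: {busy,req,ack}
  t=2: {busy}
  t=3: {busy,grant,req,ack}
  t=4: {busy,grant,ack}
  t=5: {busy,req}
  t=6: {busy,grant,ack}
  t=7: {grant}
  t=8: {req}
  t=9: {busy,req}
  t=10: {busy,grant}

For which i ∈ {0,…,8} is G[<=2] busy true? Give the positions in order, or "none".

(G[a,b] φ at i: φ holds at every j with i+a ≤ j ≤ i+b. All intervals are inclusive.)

Evaluate at each i in [0,8]:
  i=0: ✗ (fails at j=0)
  i=1: ✓ (all of [1,3])
  i=2: ✓ (all of [2,4])
  i=3: ✓ (all of [3,5])
  i=4: ✓ (all of [4,6])
  i=5: ✗ (fails at j=7)
  i=6: ✗ (fails at j=7)
  i=7: ✗ (fails at j=7)
  i=8: ✗ (fails at j=8)

1, 2, 3, 4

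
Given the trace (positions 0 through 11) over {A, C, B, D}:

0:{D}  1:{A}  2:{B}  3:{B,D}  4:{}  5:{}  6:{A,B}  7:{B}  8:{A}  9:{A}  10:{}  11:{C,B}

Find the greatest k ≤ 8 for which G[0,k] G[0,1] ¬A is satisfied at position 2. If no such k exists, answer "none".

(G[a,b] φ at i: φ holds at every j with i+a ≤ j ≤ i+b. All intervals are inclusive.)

2

G[0,1] ¬A must hold from j=2 onward; find where it first fails.
  j=2: holds
  j=3: holds
  j=4: holds
  j=5: fails
Holds on [2,4], so largest k = 2.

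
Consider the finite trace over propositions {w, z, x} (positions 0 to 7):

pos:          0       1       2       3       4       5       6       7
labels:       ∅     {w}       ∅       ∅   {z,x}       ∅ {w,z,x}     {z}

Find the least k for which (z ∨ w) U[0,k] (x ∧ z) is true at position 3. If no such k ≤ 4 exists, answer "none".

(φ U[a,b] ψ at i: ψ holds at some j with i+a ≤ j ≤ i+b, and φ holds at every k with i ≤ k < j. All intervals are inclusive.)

none

Need earliest j ≥ 3 with (x ∧ z), and (z ∨ w) at every k in [3,j-1].
  j=3: rhs fails.
  j=4: rhs holds but lhs fails at k=3.
  j=5: rhs fails.
  j=6: rhs holds but lhs fails at k=3.
  j=7: rhs fails.
No witness within the range → none.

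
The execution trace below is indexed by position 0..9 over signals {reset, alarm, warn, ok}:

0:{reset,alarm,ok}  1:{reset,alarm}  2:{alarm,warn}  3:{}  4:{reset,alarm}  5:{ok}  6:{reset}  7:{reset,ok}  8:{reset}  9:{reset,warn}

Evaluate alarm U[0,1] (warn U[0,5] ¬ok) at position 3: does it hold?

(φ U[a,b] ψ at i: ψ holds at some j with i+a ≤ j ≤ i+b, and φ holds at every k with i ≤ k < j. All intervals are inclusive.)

Need some j in [3,4] with (warn U[0,5] ¬ok), and alarm at every k in [3,j-1].
  j=3: (warn U[0,5] ¬ok) holds; no prefix to check → satisfied.

True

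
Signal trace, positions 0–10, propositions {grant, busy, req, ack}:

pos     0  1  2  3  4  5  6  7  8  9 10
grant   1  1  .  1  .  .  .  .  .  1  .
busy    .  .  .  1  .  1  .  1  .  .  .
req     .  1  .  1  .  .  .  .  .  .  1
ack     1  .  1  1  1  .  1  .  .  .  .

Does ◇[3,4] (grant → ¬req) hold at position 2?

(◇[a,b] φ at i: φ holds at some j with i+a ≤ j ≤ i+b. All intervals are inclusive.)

True

Check (grant → ¬req) at each j in [5,6]:
  j=5: true
  j=6: true
Found at j=5 → formula holds.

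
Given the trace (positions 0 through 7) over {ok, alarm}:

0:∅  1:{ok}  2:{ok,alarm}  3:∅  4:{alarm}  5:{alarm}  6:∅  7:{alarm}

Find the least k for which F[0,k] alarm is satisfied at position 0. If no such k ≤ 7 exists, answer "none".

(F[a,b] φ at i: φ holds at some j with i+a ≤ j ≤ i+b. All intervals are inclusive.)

Scan j = 0,1,… for alarm:
  j=0: fails
  j=1: fails
  j=2: holds
First hit at j=2, so smallest k = 2-0 = 2.

2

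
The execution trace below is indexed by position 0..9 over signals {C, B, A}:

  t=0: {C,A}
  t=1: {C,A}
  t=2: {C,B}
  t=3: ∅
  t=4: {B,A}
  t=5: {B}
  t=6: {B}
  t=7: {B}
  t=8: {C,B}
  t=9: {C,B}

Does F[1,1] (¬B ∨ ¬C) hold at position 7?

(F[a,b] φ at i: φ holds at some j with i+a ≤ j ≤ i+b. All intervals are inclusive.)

False

Check (¬B ∨ ¬C) at each j in [8,8]:
  j=8: false
No position in the window satisfies it → formula fails.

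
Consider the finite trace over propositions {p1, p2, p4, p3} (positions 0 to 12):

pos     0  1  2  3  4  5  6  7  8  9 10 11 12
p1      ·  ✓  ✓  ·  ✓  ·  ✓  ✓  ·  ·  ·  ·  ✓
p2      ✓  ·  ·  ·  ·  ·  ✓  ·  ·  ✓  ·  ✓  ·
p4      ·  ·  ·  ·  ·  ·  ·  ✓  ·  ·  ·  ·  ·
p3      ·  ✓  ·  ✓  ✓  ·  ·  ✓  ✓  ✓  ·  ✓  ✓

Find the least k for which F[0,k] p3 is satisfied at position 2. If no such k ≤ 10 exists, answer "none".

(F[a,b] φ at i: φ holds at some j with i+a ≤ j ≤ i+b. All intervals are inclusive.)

1

Scan j = 2,3,… for p3:
  j=2: fails
  j=3: holds
First hit at j=3, so smallest k = 3-2 = 1.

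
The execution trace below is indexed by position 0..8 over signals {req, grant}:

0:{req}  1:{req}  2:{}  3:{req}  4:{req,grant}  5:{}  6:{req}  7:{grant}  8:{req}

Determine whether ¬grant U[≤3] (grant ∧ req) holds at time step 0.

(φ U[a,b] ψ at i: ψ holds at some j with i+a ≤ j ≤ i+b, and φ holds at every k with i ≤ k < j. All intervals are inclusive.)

Need some j in [0,3] with (grant ∧ req), and ¬grant at every k in [0,j-1].
  j=0: (grant ∧ req) false.
  j=1: (grant ∧ req) false.
  j=2: (grant ∧ req) false.
  j=3: (grant ∧ req) false.
No j in the window works → until fails.

No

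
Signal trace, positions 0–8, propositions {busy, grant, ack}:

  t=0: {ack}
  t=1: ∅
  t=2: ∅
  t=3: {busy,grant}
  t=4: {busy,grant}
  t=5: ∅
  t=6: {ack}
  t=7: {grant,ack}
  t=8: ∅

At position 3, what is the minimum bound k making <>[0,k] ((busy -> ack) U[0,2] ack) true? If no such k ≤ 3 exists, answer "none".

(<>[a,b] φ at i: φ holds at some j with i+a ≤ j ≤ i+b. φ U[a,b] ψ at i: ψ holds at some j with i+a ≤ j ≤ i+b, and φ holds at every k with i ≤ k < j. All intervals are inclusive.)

Scan j = 3,4,… for ((busy -> ack) U[0,2] ack):
  j=3: fails
  j=4: fails
  j=5: holds
First hit at j=5, so smallest k = 5-3 = 2.

2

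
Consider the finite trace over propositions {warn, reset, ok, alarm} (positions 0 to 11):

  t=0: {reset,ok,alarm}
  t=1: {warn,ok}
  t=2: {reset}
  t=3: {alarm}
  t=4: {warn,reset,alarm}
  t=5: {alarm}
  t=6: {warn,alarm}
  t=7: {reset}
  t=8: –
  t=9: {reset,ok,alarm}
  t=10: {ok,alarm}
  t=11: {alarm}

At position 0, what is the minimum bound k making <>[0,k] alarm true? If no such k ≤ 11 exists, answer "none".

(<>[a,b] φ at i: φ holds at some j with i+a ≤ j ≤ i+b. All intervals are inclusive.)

0

Scan j = 0,1,… for alarm:
  j=0: holds
First hit at j=0, so smallest k = 0-0 = 0.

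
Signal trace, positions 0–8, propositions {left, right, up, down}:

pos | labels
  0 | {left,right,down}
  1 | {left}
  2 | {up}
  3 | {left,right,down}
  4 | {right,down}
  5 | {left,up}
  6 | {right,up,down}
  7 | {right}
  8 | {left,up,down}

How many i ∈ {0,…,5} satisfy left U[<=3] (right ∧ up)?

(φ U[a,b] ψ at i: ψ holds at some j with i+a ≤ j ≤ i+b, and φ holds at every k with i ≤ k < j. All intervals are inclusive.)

Evaluate at each i in [0,5]:
  i=0: ✗ (no rhs in [0,3])
  i=1: ✗ (no rhs in [1,4])
  i=2: ✗ (no rhs in [2,5])
  i=3: ✗ (lhs fails at k=4 before rhs at j=6)
  i=4: ✗ (lhs fails at k=4 before rhs at j=6)
  i=5: ✓ (rhs at j=6; lhs holds on [5,5])
Positions where it holds: {5} → 1.

1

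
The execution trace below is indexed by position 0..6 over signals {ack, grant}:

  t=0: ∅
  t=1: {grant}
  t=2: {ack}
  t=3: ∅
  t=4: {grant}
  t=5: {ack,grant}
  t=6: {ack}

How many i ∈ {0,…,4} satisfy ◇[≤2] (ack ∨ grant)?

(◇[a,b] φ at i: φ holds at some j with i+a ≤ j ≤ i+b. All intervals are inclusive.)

Evaluate at each i in [0,4]:
  i=0: ✓ (witness j=1)
  i=1: ✓ (witness j=1)
  i=2: ✓ (witness j=2)
  i=3: ✓ (witness j=4)
  i=4: ✓ (witness j=4)
Positions where it holds: {0, 1, 2, 3, 4} → 5.

5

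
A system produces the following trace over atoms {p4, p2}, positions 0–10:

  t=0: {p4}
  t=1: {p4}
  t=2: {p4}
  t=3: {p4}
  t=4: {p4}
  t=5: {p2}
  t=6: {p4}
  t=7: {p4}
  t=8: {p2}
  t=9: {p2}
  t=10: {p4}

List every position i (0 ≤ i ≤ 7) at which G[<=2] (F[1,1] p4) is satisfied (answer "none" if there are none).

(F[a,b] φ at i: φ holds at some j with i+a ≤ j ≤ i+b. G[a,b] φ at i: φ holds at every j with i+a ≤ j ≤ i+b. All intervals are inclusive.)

Evaluate at each i in [0,7]:
  i=0: ✓ (all of [0,2])
  i=1: ✓ (all of [1,3])
  i=2: ✗ (fails at j=4)
  i=3: ✗ (fails at j=4)
  i=4: ✗ (fails at j=4)
  i=5: ✗ (fails at j=7)
  i=6: ✗ (fails at j=7)
  i=7: ✗ (fails at j=7)

0, 1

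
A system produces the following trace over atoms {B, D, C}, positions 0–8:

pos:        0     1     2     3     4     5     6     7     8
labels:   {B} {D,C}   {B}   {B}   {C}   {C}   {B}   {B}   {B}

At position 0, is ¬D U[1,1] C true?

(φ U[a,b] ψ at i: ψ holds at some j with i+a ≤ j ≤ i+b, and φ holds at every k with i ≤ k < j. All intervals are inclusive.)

Holds

Need some j in [1,1] with C, and ¬D at every k in [0,j-1].
  j=1: C holds; ¬D holds at every k in [0,0] → satisfied.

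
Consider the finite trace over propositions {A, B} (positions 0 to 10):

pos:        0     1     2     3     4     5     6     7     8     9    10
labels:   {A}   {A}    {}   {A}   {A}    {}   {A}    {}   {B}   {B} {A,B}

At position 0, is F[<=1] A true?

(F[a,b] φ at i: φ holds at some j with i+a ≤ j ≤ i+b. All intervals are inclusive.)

Check A at each j in [0,1]:
  j=0: true
  j=1: true
Found at j=0 → formula holds.

True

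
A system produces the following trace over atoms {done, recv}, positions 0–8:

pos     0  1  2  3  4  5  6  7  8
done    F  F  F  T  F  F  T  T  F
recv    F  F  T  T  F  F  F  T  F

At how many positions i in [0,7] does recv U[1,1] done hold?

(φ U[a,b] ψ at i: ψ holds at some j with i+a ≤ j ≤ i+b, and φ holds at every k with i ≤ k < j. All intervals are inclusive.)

1

Evaluate at each i in [0,7]:
  i=0: ✗ (no rhs in [1,1])
  i=1: ✗ (no rhs in [2,2])
  i=2: ✓ (rhs at j=3; lhs holds on [2,2])
  i=3: ✗ (no rhs in [4,4])
  i=4: ✗ (no rhs in [5,5])
  i=5: ✗ (lhs fails at k=5 before rhs at j=6)
  i=6: ✗ (lhs fails at k=6 before rhs at j=7)
  i=7: ✗ (no rhs in [8,8])
Positions where it holds: {2} → 1.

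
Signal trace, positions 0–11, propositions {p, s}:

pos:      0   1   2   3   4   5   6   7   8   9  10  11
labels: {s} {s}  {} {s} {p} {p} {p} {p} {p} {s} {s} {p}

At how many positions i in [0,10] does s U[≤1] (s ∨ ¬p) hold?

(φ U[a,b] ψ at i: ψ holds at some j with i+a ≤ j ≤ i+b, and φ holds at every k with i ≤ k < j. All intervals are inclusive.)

Evaluate at each i in [0,10]:
  i=0: ✓ (rhs at j=0)
  i=1: ✓ (rhs at j=1)
  i=2: ✓ (rhs at j=2)
  i=3: ✓ (rhs at j=3)
  i=4: ✗ (no rhs in [4,5])
  i=5: ✗ (no rhs in [5,6])
  i=6: ✗ (no rhs in [6,7])
  i=7: ✗ (no rhs in [7,8])
  i=8: ✗ (lhs fails at k=8 before rhs at j=9)
  i=9: ✓ (rhs at j=9)
  i=10: ✓ (rhs at j=10)
Positions where it holds: {0, 1, 2, 3, 9, 10} → 6.

6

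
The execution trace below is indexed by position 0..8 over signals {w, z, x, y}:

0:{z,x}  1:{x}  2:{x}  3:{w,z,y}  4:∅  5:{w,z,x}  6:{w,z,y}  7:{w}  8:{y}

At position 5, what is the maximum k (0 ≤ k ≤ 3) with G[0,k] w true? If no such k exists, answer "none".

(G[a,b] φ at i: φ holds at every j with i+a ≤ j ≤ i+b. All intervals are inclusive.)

2

w must hold from j=5 onward; find where it first fails.
  j=5: holds
  j=6: holds
  j=7: holds
  j=8: fails
Holds on [5,7], so largest k = 2.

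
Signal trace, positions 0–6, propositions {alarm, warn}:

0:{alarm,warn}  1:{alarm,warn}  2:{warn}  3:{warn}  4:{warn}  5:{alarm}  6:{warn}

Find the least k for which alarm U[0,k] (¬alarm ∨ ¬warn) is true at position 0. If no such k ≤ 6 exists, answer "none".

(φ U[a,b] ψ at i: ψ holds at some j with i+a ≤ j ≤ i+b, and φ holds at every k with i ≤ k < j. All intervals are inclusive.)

Need earliest j ≥ 0 with (¬alarm ∨ ¬warn), and alarm at every k in [0,j-1].
  j=0: rhs fails.
  j=1: rhs fails.
  j=2: rhs holds; lhs holds on [0,1]. k = 2.

2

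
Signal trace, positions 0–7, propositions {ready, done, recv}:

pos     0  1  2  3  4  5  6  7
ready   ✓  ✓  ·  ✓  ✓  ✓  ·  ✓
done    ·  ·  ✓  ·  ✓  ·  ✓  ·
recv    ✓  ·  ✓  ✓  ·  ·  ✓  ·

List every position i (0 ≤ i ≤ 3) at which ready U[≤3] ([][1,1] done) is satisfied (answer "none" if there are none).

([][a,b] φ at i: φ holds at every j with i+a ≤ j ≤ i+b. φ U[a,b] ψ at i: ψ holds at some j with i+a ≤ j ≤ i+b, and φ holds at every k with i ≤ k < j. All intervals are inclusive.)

Evaluate at each i in [0,3]:
  i=0: ✓ (rhs at j=1; lhs holds on [0,0])
  i=1: ✓ (rhs at j=1)
  i=2: ✗ (lhs fails at k=2 before rhs at j=3)
  i=3: ✓ (rhs at j=3)

0, 1, 3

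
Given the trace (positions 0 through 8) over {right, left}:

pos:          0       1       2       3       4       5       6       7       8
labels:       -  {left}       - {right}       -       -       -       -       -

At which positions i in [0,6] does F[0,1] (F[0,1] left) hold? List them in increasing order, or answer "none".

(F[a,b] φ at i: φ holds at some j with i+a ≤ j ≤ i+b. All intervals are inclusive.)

Evaluate at each i in [0,6]:
  i=0: ✓ (witness j=0)
  i=1: ✓ (witness j=1)
  i=2: ✗ (none in [2,3])
  i=3: ✗ (none in [3,4])
  i=4: ✗ (none in [4,5])
  i=5: ✗ (none in [5,6])
  i=6: ✗ (none in [6,7])

0, 1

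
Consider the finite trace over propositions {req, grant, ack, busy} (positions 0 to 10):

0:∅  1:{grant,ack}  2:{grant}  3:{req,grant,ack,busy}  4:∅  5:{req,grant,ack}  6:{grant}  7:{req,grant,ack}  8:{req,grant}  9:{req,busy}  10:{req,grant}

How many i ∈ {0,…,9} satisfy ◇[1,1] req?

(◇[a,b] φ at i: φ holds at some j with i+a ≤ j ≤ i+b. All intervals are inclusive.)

Evaluate at each i in [0,9]:
  i=0: ✗ (none in [1,1])
  i=1: ✗ (none in [2,2])
  i=2: ✓ (witness j=3)
  i=3: ✗ (none in [4,4])
  i=4: ✓ (witness j=5)
  i=5: ✗ (none in [6,6])
  i=6: ✓ (witness j=7)
  i=7: ✓ (witness j=8)
  i=8: ✓ (witness j=9)
  i=9: ✓ (witness j=10)
Positions where it holds: {2, 4, 6, 7, 8, 9} → 6.

6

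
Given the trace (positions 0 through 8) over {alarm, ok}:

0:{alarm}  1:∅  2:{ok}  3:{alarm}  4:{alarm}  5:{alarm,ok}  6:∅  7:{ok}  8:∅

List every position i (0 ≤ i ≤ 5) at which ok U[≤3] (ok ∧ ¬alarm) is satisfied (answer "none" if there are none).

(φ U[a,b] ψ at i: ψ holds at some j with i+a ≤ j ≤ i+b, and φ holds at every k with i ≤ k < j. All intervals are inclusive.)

Evaluate at each i in [0,5]:
  i=0: ✗ (lhs fails at k=0 before rhs at j=2)
  i=1: ✗ (lhs fails at k=1 before rhs at j=2)
  i=2: ✓ (rhs at j=2)
  i=3: ✗ (no rhs in [3,6])
  i=4: ✗ (lhs fails at k=4 before rhs at j=7)
  i=5: ✗ (lhs fails at k=6 before rhs at j=7)

2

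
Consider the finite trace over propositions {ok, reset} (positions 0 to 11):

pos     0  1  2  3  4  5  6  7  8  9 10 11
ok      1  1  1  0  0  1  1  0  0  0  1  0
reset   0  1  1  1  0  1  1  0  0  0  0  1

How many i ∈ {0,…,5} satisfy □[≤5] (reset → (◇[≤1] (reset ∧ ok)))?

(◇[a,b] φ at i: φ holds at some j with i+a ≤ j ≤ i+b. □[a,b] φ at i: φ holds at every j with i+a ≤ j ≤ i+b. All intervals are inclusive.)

Evaluate at each i in [0,5]:
  i=0: ✗ (fails at j=3)
  i=1: ✗ (fails at j=3)
  i=2: ✗ (fails at j=3)
  i=3: ✗ (fails at j=3)
  i=4: ✓ (all of [4,9])
  i=5: ✓ (all of [5,10])
Positions where it holds: {4, 5} → 2.

2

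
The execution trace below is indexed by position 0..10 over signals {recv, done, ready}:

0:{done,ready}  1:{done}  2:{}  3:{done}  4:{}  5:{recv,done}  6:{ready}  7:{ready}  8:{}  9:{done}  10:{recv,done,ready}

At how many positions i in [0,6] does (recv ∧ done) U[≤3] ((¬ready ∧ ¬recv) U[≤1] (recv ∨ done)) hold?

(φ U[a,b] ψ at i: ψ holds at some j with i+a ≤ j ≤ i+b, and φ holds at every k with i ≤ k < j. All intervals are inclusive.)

6

Evaluate at each i in [0,6]:
  i=0: ✓ (rhs at j=0)
  i=1: ✓ (rhs at j=1)
  i=2: ✓ (rhs at j=2)
  i=3: ✓ (rhs at j=3)
  i=4: ✓ (rhs at j=4)
  i=5: ✓ (rhs at j=5)
  i=6: ✗ (lhs fails at k=6 before rhs at j=8)
Positions where it holds: {0, 1, 2, 3, 4, 5} → 6.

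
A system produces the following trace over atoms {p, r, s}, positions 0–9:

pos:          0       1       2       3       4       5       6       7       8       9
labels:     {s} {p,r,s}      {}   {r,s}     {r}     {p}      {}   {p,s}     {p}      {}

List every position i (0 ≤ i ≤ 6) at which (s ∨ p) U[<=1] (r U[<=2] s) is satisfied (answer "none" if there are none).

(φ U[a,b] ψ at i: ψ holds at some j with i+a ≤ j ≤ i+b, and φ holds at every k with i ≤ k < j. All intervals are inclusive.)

0, 1, 3

Evaluate at each i in [0,6]:
  i=0: ✓ (rhs at j=0)
  i=1: ✓ (rhs at j=1)
  i=2: ✗ (lhs fails at k=2 before rhs at j=3)
  i=3: ✓ (rhs at j=3)
  i=4: ✗ (no rhs in [4,5])
  i=5: ✗ (no rhs in [5,6])
  i=6: ✗ (lhs fails at k=6 before rhs at j=7)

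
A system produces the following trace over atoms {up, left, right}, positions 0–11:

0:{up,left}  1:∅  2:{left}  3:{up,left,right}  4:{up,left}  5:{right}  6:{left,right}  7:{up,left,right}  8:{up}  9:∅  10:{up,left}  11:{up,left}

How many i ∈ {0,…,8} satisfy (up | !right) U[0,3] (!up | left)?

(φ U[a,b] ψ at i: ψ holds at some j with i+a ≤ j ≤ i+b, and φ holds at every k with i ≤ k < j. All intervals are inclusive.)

Evaluate at each i in [0,8]:
  i=0: ✓ (rhs at j=0)
  i=1: ✓ (rhs at j=1)
  i=2: ✓ (rhs at j=2)
  i=3: ✓ (rhs at j=3)
  i=4: ✓ (rhs at j=4)
  i=5: ✓ (rhs at j=5)
  i=6: ✓ (rhs at j=6)
  i=7: ✓ (rhs at j=7)
  i=8: ✓ (rhs at j=9; lhs holds on [8,8])
Positions where it holds: {0, 1, 2, 3, 4, 5, 6, 7, 8} → 9.

9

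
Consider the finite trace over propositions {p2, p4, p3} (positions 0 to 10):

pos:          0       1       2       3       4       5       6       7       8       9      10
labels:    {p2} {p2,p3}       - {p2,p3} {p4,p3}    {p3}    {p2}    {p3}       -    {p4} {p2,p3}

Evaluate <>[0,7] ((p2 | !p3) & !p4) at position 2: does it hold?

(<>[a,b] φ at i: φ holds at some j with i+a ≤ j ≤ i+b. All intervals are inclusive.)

True

Check ((p2 | !p3) & !p4) at each j in [2,9]:
  j=2: true
  j=3: true
  j=4: false
  j=5: false
  j=6: true
  j=7: false
  j=8: true
  j=9: false
Found at j=2 → formula holds.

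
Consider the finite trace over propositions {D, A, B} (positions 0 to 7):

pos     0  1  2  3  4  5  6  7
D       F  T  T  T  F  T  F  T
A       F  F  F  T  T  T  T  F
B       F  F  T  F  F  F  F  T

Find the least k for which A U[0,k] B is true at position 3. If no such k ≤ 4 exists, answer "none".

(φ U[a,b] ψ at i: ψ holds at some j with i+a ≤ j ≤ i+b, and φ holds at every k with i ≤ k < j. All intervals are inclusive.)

4

Need earliest j ≥ 3 with B, and A at every k in [3,j-1].
  j=3: rhs fails.
  j=4: rhs fails.
  j=5: rhs fails.
  j=6: rhs fails.
  j=7: rhs holds; lhs holds on [3,6]. k = 4.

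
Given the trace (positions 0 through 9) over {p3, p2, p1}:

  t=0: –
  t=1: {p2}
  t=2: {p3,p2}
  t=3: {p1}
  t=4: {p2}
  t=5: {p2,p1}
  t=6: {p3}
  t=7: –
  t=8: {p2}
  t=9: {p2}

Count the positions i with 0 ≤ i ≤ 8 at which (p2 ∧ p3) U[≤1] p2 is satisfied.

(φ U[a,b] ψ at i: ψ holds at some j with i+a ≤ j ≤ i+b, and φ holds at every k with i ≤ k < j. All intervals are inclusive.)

Evaluate at each i in [0,8]:
  i=0: ✗ (lhs fails at k=0 before rhs at j=1)
  i=1: ✓ (rhs at j=1)
  i=2: ✓ (rhs at j=2)
  i=3: ✗ (lhs fails at k=3 before rhs at j=4)
  i=4: ✓ (rhs at j=4)
  i=5: ✓ (rhs at j=5)
  i=6: ✗ (no rhs in [6,7])
  i=7: ✗ (lhs fails at k=7 before rhs at j=8)
  i=8: ✓ (rhs at j=8)
Positions where it holds: {1, 2, 4, 5, 8} → 5.

5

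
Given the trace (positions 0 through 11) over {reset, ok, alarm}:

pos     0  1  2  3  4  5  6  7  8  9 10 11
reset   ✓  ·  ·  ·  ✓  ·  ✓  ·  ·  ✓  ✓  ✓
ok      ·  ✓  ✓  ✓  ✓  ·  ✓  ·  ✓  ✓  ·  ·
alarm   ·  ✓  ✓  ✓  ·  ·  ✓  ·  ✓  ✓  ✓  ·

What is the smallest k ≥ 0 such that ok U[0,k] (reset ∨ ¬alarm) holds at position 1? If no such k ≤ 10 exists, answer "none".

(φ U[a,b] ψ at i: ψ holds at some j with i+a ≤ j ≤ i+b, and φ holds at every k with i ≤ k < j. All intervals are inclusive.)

3

Need earliest j ≥ 1 with (reset ∨ ¬alarm), and ok at every k in [1,j-1].
  j=1: rhs fails.
  j=2: rhs fails.
  j=3: rhs fails.
  j=4: rhs holds; lhs holds on [1,3]. k = 3.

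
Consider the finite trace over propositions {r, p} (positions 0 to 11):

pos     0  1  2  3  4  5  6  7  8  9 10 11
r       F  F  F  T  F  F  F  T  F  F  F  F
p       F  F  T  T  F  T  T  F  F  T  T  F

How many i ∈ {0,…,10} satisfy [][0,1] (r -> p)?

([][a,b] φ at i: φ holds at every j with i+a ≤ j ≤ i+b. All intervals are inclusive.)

Evaluate at each i in [0,10]:
  i=0: ✓ (all of [0,1])
  i=1: ✓ (all of [1,2])
  i=2: ✓ (all of [2,3])
  i=3: ✓ (all of [3,4])
  i=4: ✓ (all of [4,5])
  i=5: ✓ (all of [5,6])
  i=6: ✗ (fails at j=7)
  i=7: ✗ (fails at j=7)
  i=8: ✓ (all of [8,9])
  i=9: ✓ (all of [9,10])
  i=10: ✓ (all of [10,11])
Positions where it holds: {0, 1, 2, 3, 4, 5, 8, 9, 10} → 9.

9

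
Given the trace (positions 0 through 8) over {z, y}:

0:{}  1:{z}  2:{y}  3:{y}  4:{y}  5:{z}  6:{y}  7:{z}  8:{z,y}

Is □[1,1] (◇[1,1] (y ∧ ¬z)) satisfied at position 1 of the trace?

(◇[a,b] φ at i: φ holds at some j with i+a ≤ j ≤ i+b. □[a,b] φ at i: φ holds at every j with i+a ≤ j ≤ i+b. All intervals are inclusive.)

Holds

Check ◇[1,1] (y ∧ ¬z) at every j in [2,2]:
  j=2: holds (witness at 3)
All positions satisfy it → formula holds.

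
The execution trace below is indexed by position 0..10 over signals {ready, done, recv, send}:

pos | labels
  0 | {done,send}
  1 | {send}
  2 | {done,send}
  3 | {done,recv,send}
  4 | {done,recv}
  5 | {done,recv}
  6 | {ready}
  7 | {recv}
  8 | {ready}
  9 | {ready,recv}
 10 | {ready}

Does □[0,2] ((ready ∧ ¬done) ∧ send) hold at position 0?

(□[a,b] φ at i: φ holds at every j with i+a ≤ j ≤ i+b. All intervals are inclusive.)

False

Check ((ready ∧ ¬done) ∧ send) at every j in [0,2]:
  j=0: false
  j=1: false
  j=2: false
Fails at j=0 → formula fails.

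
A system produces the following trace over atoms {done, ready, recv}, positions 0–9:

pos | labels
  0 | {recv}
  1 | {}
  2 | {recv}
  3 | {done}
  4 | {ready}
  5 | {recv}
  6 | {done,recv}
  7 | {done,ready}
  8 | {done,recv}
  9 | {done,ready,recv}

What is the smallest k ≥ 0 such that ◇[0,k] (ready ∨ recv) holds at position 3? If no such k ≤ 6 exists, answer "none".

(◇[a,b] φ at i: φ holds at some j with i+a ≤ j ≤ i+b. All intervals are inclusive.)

1

Scan j = 3,4,… for (ready ∨ recv):
  j=3: fails
  j=4: holds
First hit at j=4, so smallest k = 4-3 = 1.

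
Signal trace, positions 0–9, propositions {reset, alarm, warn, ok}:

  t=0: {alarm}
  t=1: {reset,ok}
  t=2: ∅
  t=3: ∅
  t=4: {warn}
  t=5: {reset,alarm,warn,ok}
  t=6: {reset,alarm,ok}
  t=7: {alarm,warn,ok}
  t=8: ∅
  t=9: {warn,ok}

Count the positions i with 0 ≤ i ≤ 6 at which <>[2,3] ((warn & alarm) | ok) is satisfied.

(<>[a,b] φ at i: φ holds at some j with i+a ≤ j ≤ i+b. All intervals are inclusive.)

5

Evaluate at each i in [0,6]:
  i=0: ✗ (none in [2,3])
  i=1: ✗ (none in [3,4])
  i=2: ✓ (witness j=5)
  i=3: ✓ (witness j=5)
  i=4: ✓ (witness j=6)
  i=5: ✓ (witness j=7)
  i=6: ✓ (witness j=9)
Positions where it holds: {2, 3, 4, 5, 6} → 5.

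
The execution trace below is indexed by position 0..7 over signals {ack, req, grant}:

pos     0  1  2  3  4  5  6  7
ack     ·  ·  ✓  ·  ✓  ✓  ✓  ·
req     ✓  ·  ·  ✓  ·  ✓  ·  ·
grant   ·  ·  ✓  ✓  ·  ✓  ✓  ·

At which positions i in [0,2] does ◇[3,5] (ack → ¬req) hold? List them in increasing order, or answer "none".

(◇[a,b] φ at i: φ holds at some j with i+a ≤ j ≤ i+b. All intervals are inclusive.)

Evaluate at each i in [0,2]:
  i=0: ✓ (witness j=3)
  i=1: ✓ (witness j=4)
  i=2: ✓ (witness j=6)

0, 1, 2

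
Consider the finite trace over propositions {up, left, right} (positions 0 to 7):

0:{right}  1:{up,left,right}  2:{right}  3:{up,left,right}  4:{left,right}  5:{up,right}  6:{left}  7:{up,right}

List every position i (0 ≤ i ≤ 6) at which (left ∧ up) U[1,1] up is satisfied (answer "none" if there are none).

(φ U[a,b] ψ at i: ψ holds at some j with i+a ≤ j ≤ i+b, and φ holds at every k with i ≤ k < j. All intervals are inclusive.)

none

Evaluate at each i in [0,6]:
  i=0: ✗ (lhs fails at k=0 before rhs at j=1)
  i=1: ✗ (no rhs in [2,2])
  i=2: ✗ (lhs fails at k=2 before rhs at j=3)
  i=3: ✗ (no rhs in [4,4])
  i=4: ✗ (lhs fails at k=4 before rhs at j=5)
  i=5: ✗ (no rhs in [6,6])
  i=6: ✗ (lhs fails at k=6 before rhs at j=7)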